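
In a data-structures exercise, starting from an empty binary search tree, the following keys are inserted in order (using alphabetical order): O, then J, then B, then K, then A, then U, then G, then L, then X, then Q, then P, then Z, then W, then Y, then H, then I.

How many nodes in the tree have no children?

O: root
J: left child of O (depth 1)
B: left child of J (depth 2)
K: right child of J (depth 2)
A: left child of B (depth 3)
U: right child of O (depth 1)
G: right child of B (depth 3)
L: right child of K (depth 3)
X: right child of U (depth 2)
Q: left child of U (depth 2)
P: left child of Q (depth 3)
Z: right child of X (depth 3)
W: left child of X (depth 3)
Y: left child of Z (depth 4)
H: right child of G (depth 4)
I: right child of H (depth 5)

Leaves: A, I, L, P, W, Y — 6 in total.

6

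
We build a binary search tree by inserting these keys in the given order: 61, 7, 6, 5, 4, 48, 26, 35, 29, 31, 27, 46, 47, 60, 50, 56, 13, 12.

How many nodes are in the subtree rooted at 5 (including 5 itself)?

2

Insert 61: tree is empty, so 61 becomes the root.
Insert 7: 7 < 61 → go left. Place as left child of 61.
Insert 6: 6 < 61 → go left; 6 < 7 → go left. Place as left child of 7.
Insert 5: 5 < 61 → go left; 5 < 7 → go left; 5 < 6 → go left. Place as left child of 6.
Insert 4: 4 < 61 → go left; 4 < 7 → go left; 4 < 6 → go left; 4 < 5 → go left. Place as left child of 5.
Insert 48: 48 < 61 → go left; 48 > 7 → go right. Place as right child of 7.
Insert 26: 26 < 61 → go left; 26 > 7 → go right; 26 < 48 → go left. Place as left child of 48.
Insert 35: 35 < 61 → go left; 35 > 7 → go right; 35 < 48 → go left; 35 > 26 → go right. Place as right child of 26.
Insert 29: 29 < 61 → go left; 29 > 7 → go right; 29 < 48 → go left; 29 > 26 → go right; 29 < 35 → go left. Place as left child of 35.
Insert 31: 31 < 61 → go left; 31 > 7 → go right; 31 < 48 → go left; 31 > 26 → go right; 31 < 35 → go left; 31 > 29 → go right. Place as right child of 29.
Insert 27: 27 < 61 → go left; 27 > 7 → go right; 27 < 48 → go left; 27 > 26 → go right; 27 < 35 → go left; 27 < 29 → go left. Place as left child of 29.
Insert 46: 46 < 61 → go left; 46 > 7 → go right; 46 < 48 → go left; 46 > 26 → go right; 46 > 35 → go right. Place as right child of 35.
Insert 47: 47 < 61 → go left; 47 > 7 → go right; 47 < 48 → go left; 47 > 26 → go right; 47 > 35 → go right; 47 > 46 → go right. Place as right child of 46.
Insert 60: 60 < 61 → go left; 60 > 7 → go right; 60 > 48 → go right. Place as right child of 48.
Insert 50: 50 < 61 → go left; 50 > 7 → go right; 50 > 48 → go right; 50 < 60 → go left. Place as left child of 60.
Insert 56: 56 < 61 → go left; 56 > 7 → go right; 56 > 48 → go right; 56 < 60 → go left; 56 > 50 → go right. Place as right child of 50.
Insert 13: 13 < 61 → go left; 13 > 7 → go right; 13 < 48 → go left; 13 < 26 → go left. Place as left child of 26.
Insert 12: 12 < 61 → go left; 12 > 7 → go right; 12 < 48 → go left; 12 < 26 → go left; 12 < 13 → go left. Place as left child of 13.

Subtree rooted at 5 contains: 5, 4 — 2 nodes.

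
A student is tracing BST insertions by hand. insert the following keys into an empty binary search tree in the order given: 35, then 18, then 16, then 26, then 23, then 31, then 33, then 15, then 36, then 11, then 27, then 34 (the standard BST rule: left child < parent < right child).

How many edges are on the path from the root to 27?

4

35: root
18: left child of 35 (depth 1)
16: left child of 18 (depth 2)
26: right child of 18 (depth 2)
23: left child of 26 (depth 3)
31: right child of 26 (depth 3)
33: right child of 31 (depth 4)
15: left child of 16 (depth 3)
36: right child of 35 (depth 1)
11: left child of 15 (depth 4)
27: left child of 31 (depth 4)
34: right child of 33 (depth 5)

Path to 27: 35 → 18 → 26 → 31 → 27, which is 4 edges.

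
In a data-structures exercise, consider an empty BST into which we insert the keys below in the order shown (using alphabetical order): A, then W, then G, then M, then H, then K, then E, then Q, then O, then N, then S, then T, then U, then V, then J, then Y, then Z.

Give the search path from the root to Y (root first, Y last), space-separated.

A W Y

Resulting structure (node: left, right):
  A: L=–, R=W
  W: L=G, R=Y
  G: L=E, R=M
  M: L=H, R=Q
  H: L=–, R=K
  K: L=J, R=–
  E: L=–, R=–
  Q: L=O, R=S
  O: L=N, R=–
  N: L=–, R=–
  S: L=–, R=T
  T: L=–, R=U
  U: L=–, R=V
  V: L=–, R=–
  J: L=–, R=–
  Y: L=–, R=Z
  Z: L=–, R=–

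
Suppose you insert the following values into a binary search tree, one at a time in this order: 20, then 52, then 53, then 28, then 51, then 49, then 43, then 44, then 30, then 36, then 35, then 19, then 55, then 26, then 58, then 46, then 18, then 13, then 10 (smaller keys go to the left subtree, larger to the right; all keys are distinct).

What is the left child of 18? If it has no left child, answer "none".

Insert 20: tree is empty, so 20 becomes the root.
Insert 52: 52 > 20 → go right. Place as right child of 20.
Insert 53: 53 > 20 → go right; 53 > 52 → go right. Place as right child of 52.
Insert 28: 28 > 20 → go right; 28 < 52 → go left. Place as left child of 52.
Insert 51: 51 > 20 → go right; 51 < 52 → go left; 51 > 28 → go right. Place as right child of 28.
Insert 49: 49 > 20 → go right; 49 < 52 → go left; 49 > 28 → go right; 49 < 51 → go left. Place as left child of 51.
Insert 43: 43 > 20 → go right; 43 < 52 → go left; 43 > 28 → go right; 43 < 51 → go left; 43 < 49 → go left. Place as left child of 49.
Insert 44: 44 > 20 → go right; 44 < 52 → go left; 44 > 28 → go right; 44 < 51 → go left; 44 < 49 → go left; 44 > 43 → go right. Place as right child of 43.
Insert 30: 30 > 20 → go right; 30 < 52 → go left; 30 > 28 → go right; 30 < 51 → go left; 30 < 49 → go left; 30 < 43 → go left. Place as left child of 43.
Insert 36: 36 > 20 → go right; 36 < 52 → go left; 36 > 28 → go right; 36 < 51 → go left; 36 < 49 → go left; 36 < 43 → go left; 36 > 30 → go right. Place as right child of 30.
Insert 35: 35 > 20 → go right; 35 < 52 → go left; 35 > 28 → go right; 35 < 51 → go left; 35 < 49 → go left; 35 < 43 → go left; 35 > 30 → go right; 35 < 36 → go left. Place as left child of 36.
Insert 19: 19 < 20 → go left. Place as left child of 20.
Insert 55: 55 > 20 → go right; 55 > 52 → go right; 55 > 53 → go right. Place as right child of 53.
Insert 26: 26 > 20 → go right; 26 < 52 → go left; 26 < 28 → go left. Place as left child of 28.
Insert 58: 58 > 20 → go right; 58 > 52 → go right; 58 > 53 → go right; 58 > 55 → go right. Place as right child of 55.
Insert 46: 46 > 20 → go right; 46 < 52 → go left; 46 > 28 → go right; 46 < 51 → go left; 46 < 49 → go left; 46 > 43 → go right; 46 > 44 → go right. Place as right child of 44.
Insert 18: 18 < 20 → go left; 18 < 19 → go left. Place as left child of 19.
Insert 13: 13 < 20 → go left; 13 < 19 → go left; 13 < 18 → go left. Place as left child of 18.
Insert 10: 10 < 20 → go left; 10 < 19 → go left; 10 < 18 → go left; 10 < 13 → go left. Place as left child of 13.

13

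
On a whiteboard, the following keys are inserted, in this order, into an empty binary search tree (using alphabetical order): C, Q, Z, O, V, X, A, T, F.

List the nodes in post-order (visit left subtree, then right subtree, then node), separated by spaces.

Insert C: tree is empty, so C becomes the root.
Insert Q: Q > C → go right. Place as right child of C.
Insert Z: Z > C → go right; Z > Q → go right. Place as right child of Q.
Insert O: O > C → go right; O < Q → go left. Place as left child of Q.
Insert V: V > C → go right; V > Q → go right; V < Z → go left. Place as left child of Z.
Insert X: X > C → go right; X > Q → go right; X < Z → go left; X > V → go right. Place as right child of V.
Insert A: A < C → go left. Place as left child of C.
Insert T: T > C → go right; T > Q → go right; T < Z → go left; T < V → go left. Place as left child of V.
Insert F: F > C → go right; F < Q → go left; F < O → go left. Place as left child of O.

A F O T X V Z Q C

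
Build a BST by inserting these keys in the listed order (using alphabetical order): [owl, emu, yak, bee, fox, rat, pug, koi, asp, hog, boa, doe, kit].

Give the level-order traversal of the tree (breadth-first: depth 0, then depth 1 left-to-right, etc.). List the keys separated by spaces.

Insert owl: tree is empty, so owl becomes the root.
Insert emu: emu < owl → go left. Place as left child of owl.
Insert yak: yak > owl → go right. Place as right child of owl.
Insert bee: bee < owl → go left; bee < emu → go left. Place as left child of emu.
Insert fox: fox < owl → go left; fox > emu → go right. Place as right child of emu.
Insert rat: rat > owl → go right; rat < yak → go left. Place as left child of yak.
Insert pug: pug > owl → go right; pug < yak → go left; pug < rat → go left. Place as left child of rat.
Insert koi: koi < owl → go left; koi > emu → go right; koi > fox → go right. Place as right child of fox.
Insert asp: asp < owl → go left; asp < emu → go left; asp < bee → go left. Place as left child of bee.
Insert hog: hog < owl → go left; hog > emu → go right; hog > fox → go right; hog < koi → go left. Place as left child of koi.
Insert boa: boa < owl → go left; boa < emu → go left; boa > bee → go right. Place as right child of bee.
Insert doe: doe < owl → go left; doe < emu → go left; doe > bee → go right; doe > boa → go right. Place as right child of boa.
Insert kit: kit < owl → go left; kit > emu → go right; kit > fox → go right; kit < koi → go left; kit > hog → go right. Place as right child of hog.

owl emu yak bee fox rat asp boa koi pug doe hog kit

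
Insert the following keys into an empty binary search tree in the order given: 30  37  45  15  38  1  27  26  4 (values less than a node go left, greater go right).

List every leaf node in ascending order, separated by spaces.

Insert 30: tree is empty, so 30 becomes the root.
Insert 37: 37 > 30 → go right. Place as right child of 30.
Insert 45: 45 > 30 → go right; 45 > 37 → go right. Place as right child of 37.
Insert 15: 15 < 30 → go left. Place as left child of 30.
Insert 38: 38 > 30 → go right; 38 > 37 → go right; 38 < 45 → go left. Place as left child of 45.
Insert 1: 1 < 30 → go left; 1 < 15 → go left. Place as left child of 15.
Insert 27: 27 < 30 → go left; 27 > 15 → go right. Place as right child of 15.
Insert 26: 26 < 30 → go left; 26 > 15 → go right; 26 < 27 → go left. Place as left child of 27.
Insert 4: 4 < 30 → go left; 4 < 15 → go left; 4 > 1 → go right. Place as right child of 1.

4 26 38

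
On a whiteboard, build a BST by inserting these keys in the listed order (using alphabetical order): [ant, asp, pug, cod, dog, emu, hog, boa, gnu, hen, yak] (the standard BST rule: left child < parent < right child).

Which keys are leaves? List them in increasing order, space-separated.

ant: root
asp: right child of ant (depth 1)
pug: right child of asp (depth 2)
cod: left child of pug (depth 3)
dog: right child of cod (depth 4)
emu: right child of dog (depth 5)
hog: right child of emu (depth 6)
boa: left child of cod (depth 4)
gnu: left child of hog (depth 7)
hen: right child of gnu (depth 8)
yak: right child of pug (depth 3)

boa hen yak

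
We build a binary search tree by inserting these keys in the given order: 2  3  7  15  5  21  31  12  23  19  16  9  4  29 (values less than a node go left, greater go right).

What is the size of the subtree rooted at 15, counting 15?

9

Resulting structure (node: left, right):
  2: L=–, R=3
  3: L=–, R=7
  7: L=5, R=15
  15: L=12, R=21
  5: L=4, R=–
  21: L=19, R=31
  31: L=23, R=–
  12: L=9, R=–
  23: L=–, R=29
  19: L=16, R=–
  16: L=–, R=–
  9: L=–, R=–
  4: L=–, R=–
  29: L=–, R=–

Subtree rooted at 15 contains: 15, 12, 9, 21, 19, 16, 31, 23, 29 — 9 nodes.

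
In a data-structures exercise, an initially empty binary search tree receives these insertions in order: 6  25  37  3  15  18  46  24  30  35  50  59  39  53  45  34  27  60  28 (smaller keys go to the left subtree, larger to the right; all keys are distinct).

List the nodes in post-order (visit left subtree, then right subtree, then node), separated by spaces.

3 24 18 15 28 27 34 35 30 45 39 53 60 59 50 46 37 25 6

Insert 6: tree is empty, so 6 becomes the root.
Insert 25: 25 > 6 → go right. Place as right child of 6.
Insert 37: 37 > 6 → go right; 37 > 25 → go right. Place as right child of 25.
Insert 3: 3 < 6 → go left. Place as left child of 6.
Insert 15: 15 > 6 → go right; 15 < 25 → go left. Place as left child of 25.
Insert 18: 18 > 6 → go right; 18 < 25 → go left; 18 > 15 → go right. Place as right child of 15.
Insert 46: 46 > 6 → go right; 46 > 25 → go right; 46 > 37 → go right. Place as right child of 37.
Insert 24: 24 > 6 → go right; 24 < 25 → go left; 24 > 15 → go right; 24 > 18 → go right. Place as right child of 18.
Insert 30: 30 > 6 → go right; 30 > 25 → go right; 30 < 37 → go left. Place as left child of 37.
Insert 35: 35 > 6 → go right; 35 > 25 → go right; 35 < 37 → go left; 35 > 30 → go right. Place as right child of 30.
Insert 50: 50 > 6 → go right; 50 > 25 → go right; 50 > 37 → go right; 50 > 46 → go right. Place as right child of 46.
Insert 59: 59 > 6 → go right; 59 > 25 → go right; 59 > 37 → go right; 59 > 46 → go right; 59 > 50 → go right. Place as right child of 50.
Insert 39: 39 > 6 → go right; 39 > 25 → go right; 39 > 37 → go right; 39 < 46 → go left. Place as left child of 46.
Insert 53: 53 > 6 → go right; 53 > 25 → go right; 53 > 37 → go right; 53 > 46 → go right; 53 > 50 → go right; 53 < 59 → go left. Place as left child of 59.
Insert 45: 45 > 6 → go right; 45 > 25 → go right; 45 > 37 → go right; 45 < 46 → go left; 45 > 39 → go right. Place as right child of 39.
Insert 34: 34 > 6 → go right; 34 > 25 → go right; 34 < 37 → go left; 34 > 30 → go right; 34 < 35 → go left. Place as left child of 35.
Insert 27: 27 > 6 → go right; 27 > 25 → go right; 27 < 37 → go left; 27 < 30 → go left. Place as left child of 30.
Insert 60: 60 > 6 → go right; 60 > 25 → go right; 60 > 37 → go right; 60 > 46 → go right; 60 > 50 → go right; 60 > 59 → go right. Place as right child of 59.
Insert 28: 28 > 6 → go right; 28 > 25 → go right; 28 < 37 → go left; 28 < 30 → go left; 28 > 27 → go right. Place as right child of 27.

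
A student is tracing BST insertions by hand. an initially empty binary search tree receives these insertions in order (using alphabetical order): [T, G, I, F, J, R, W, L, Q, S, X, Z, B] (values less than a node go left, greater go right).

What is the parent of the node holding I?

G

Insert T: tree is empty, so T becomes the root.
Insert G: G < T → go left. Place as left child of T.
Insert I: I < T → go left; I > G → go right. Place as right child of G.
Insert F: F < T → go left; F < G → go left. Place as left child of G.
Insert J: J < T → go left; J > G → go right; J > I → go right. Place as right child of I.
Insert R: R < T → go left; R > G → go right; R > I → go right; R > J → go right. Place as right child of J.
Insert W: W > T → go right. Place as right child of T.
Insert L: L < T → go left; L > G → go right; L > I → go right; L > J → go right; L < R → go left. Place as left child of R.
Insert Q: Q < T → go left; Q > G → go right; Q > I → go right; Q > J → go right; Q < R → go left; Q > L → go right. Place as right child of L.
Insert S: S < T → go left; S > G → go right; S > I → go right; S > J → go right; S > R → go right. Place as right child of R.
Insert X: X > T → go right; X > W → go right. Place as right child of W.
Insert Z: Z > T → go right; Z > W → go right; Z > X → go right. Place as right child of X.
Insert B: B < T → go left; B < G → go left; B < F → go left. Place as left child of F.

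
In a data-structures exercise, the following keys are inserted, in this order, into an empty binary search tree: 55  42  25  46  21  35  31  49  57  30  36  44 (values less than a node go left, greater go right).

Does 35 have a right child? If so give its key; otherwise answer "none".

55: root
42: left child of 55 (depth 1)
25: left child of 42 (depth 2)
46: right child of 42 (depth 2)
21: left child of 25 (depth 3)
35: right child of 25 (depth 3)
31: left child of 35 (depth 4)
49: right child of 46 (depth 3)
57: right child of 55 (depth 1)
30: left child of 31 (depth 5)
36: right child of 35 (depth 4)
44: left child of 46 (depth 3)

36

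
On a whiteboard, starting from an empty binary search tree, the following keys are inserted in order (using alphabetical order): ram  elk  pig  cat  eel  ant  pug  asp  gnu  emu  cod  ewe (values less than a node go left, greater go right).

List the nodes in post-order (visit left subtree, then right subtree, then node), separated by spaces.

asp ant cod eel cat ewe emu gnu pug pig elk ram

Resulting structure (node: left, right):
  ram: L=elk, R=–
  elk: L=cat, R=pig
  pig: L=gnu, R=pug
  cat: L=ant, R=eel
  eel: L=cod, R=–
  ant: L=–, R=asp
  pug: L=–, R=–
  asp: L=–, R=–
  gnu: L=emu, R=–
  emu: L=–, R=ewe
  cod: L=–, R=–
  ewe: L=–, R=–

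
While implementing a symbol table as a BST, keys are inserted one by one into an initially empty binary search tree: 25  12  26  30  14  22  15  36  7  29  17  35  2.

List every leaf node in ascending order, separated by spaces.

25: root
12: left child of 25 (depth 1)
26: right child of 25 (depth 1)
30: right child of 26 (depth 2)
14: right child of 12 (depth 2)
22: right child of 14 (depth 3)
15: left child of 22 (depth 4)
36: right child of 30 (depth 3)
7: left child of 12 (depth 2)
29: left child of 30 (depth 3)
17: right child of 15 (depth 5)
35: left child of 36 (depth 4)
2: left child of 7 (depth 3)

2 17 29 35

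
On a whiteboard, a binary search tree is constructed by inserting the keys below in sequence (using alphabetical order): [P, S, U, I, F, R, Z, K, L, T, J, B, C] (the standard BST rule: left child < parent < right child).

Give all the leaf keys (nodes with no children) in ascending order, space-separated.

C J L R T Z

Resulting structure (node: left, right):
  P: L=I, R=S
  S: L=R, R=U
  U: L=T, R=Z
  I: L=F, R=K
  F: L=B, R=–
  R: L=–, R=–
  Z: L=–, R=–
  K: L=J, R=L
  L: L=–, R=–
  T: L=–, R=–
  J: L=–, R=–
  B: L=–, R=C
  C: L=–, R=–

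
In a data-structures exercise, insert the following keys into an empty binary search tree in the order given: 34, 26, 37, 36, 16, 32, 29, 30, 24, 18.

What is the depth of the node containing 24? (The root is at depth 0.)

3

Insert 34: tree is empty, so 34 becomes the root.
Insert 26: 26 < 34 → go left. Place as left child of 34.
Insert 37: 37 > 34 → go right. Place as right child of 34.
Insert 36: 36 > 34 → go right; 36 < 37 → go left. Place as left child of 37.
Insert 16: 16 < 34 → go left; 16 < 26 → go left. Place as left child of 26.
Insert 32: 32 < 34 → go left; 32 > 26 → go right. Place as right child of 26.
Insert 29: 29 < 34 → go left; 29 > 26 → go right; 29 < 32 → go left. Place as left child of 32.
Insert 30: 30 < 34 → go left; 30 > 26 → go right; 30 < 32 → go left; 30 > 29 → go right. Place as right child of 29.
Insert 24: 24 < 34 → go left; 24 < 26 → go left; 24 > 16 → go right. Place as right child of 16.
Insert 18: 18 < 34 → go left; 18 < 26 → go left; 18 > 16 → go right; 18 < 24 → go left. Place as left child of 24.

Path to 24: 34 → 26 → 16 → 24, which is 3 edges.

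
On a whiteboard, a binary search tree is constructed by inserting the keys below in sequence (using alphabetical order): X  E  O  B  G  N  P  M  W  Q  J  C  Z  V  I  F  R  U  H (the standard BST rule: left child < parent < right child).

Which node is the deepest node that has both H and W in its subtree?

O

Resulting structure (node: left, right):
  X: L=E, R=Z
  E: L=B, R=O
  O: L=G, R=P
  B: L=–, R=C
  G: L=F, R=N
  N: L=M, R=–
  P: L=–, R=W
  M: L=J, R=–
  W: L=Q, R=–
  Q: L=–, R=V
  J: L=I, R=–
  C: L=–, R=–
  Z: L=–, R=–
  V: L=R, R=–
  I: L=H, R=–
  F: L=–, R=–
  R: L=–, R=U
  U: L=–, R=–
  H: L=–, R=–

Path to H: X → E → O → G → N → M → J → I → H
Path to W: X → E → O → P → W
The paths share a prefix ending at O, then split left and right.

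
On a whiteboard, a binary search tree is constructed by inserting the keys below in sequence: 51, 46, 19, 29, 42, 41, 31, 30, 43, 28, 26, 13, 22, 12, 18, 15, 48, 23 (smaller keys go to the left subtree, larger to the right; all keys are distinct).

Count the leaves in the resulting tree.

6

51: root
46: left child of 51 (depth 1)
19: left child of 46 (depth 2)
29: right child of 19 (depth 3)
42: right child of 29 (depth 4)
41: left child of 42 (depth 5)
31: left child of 41 (depth 6)
30: left child of 31 (depth 7)
43: right child of 42 (depth 5)
28: left child of 29 (depth 4)
26: left child of 28 (depth 5)
13: left child of 19 (depth 3)
22: left child of 26 (depth 6)
12: left child of 13 (depth 4)
18: right child of 13 (depth 4)
15: left child of 18 (depth 5)
48: right child of 46 (depth 2)
23: right child of 22 (depth 7)

Leaves: 12, 15, 23, 30, 43, 48 — 6 in total.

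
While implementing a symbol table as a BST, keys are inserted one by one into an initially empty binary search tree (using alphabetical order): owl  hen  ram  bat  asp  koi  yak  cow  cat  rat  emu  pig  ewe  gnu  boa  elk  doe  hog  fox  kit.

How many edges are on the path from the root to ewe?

5

Insert owl: tree is empty, so owl becomes the root.
Insert hen: hen < owl → go left. Place as left child of owl.
Insert ram: ram > owl → go right. Place as right child of owl.
Insert bat: bat < owl → go left; bat < hen → go left. Place as left child of hen.
Insert asp: asp < owl → go left; asp < hen → go left; asp < bat → go left. Place as left child of bat.
Insert koi: koi < owl → go left; koi > hen → go right. Place as right child of hen.
Insert yak: yak > owl → go right; yak > ram → go right. Place as right child of ram.
Insert cow: cow < owl → go left; cow < hen → go left; cow > bat → go right. Place as right child of bat.
Insert cat: cat < owl → go left; cat < hen → go left; cat > bat → go right; cat < cow → go left. Place as left child of cow.
Insert rat: rat > owl → go right; rat > ram → go right; rat < yak → go left. Place as left child of yak.
Insert emu: emu < owl → go left; emu < hen → go left; emu > bat → go right; emu > cow → go right. Place as right child of cow.
Insert pig: pig > owl → go right; pig < ram → go left. Place as left child of ram.
Insert ewe: ewe < owl → go left; ewe < hen → go left; ewe > bat → go right; ewe > cow → go right; ewe > emu → go right. Place as right child of emu.
Insert gnu: gnu < owl → go left; gnu < hen → go left; gnu > bat → go right; gnu > cow → go right; gnu > emu → go right; gnu > ewe → go right. Place as right child of ewe.
Insert boa: boa < owl → go left; boa < hen → go left; boa > bat → go right; boa < cow → go left; boa < cat → go left. Place as left child of cat.
Insert elk: elk < owl → go left; elk < hen → go left; elk > bat → go right; elk > cow → go right; elk < emu → go left. Place as left child of emu.
Insert doe: doe < owl → go left; doe < hen → go left; doe > bat → go right; doe > cow → go right; doe < emu → go left; doe < elk → go left. Place as left child of elk.
Insert hog: hog < owl → go left; hog > hen → go right; hog < koi → go left. Place as left child of koi.
Insert fox: fox < owl → go left; fox < hen → go left; fox > bat → go right; fox > cow → go right; fox > emu → go right; fox > ewe → go right; fox < gnu → go left. Place as left child of gnu.
Insert kit: kit < owl → go left; kit > hen → go right; kit < koi → go left; kit > hog → go right. Place as right child of hog.

Path to ewe: owl → hen → bat → cow → emu → ewe, which is 5 edges.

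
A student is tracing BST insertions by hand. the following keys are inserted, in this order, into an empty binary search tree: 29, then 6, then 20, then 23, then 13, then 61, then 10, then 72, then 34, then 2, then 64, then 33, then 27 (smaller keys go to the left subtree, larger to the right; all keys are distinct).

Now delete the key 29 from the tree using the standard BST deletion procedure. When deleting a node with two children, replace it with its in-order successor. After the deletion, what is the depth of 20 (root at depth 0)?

2

29: root
6: left child of 29 (depth 1)
20: right child of 6 (depth 2)
23: right child of 20 (depth 3)
13: left child of 20 (depth 3)
61: right child of 29 (depth 1)
10: left child of 13 (depth 4)
72: right child of 61 (depth 2)
34: left child of 61 (depth 2)
2: left child of 6 (depth 2)
64: left child of 72 (depth 3)
33: left child of 34 (depth 3)
27: right child of 23 (depth 4)

Delete 29 (two children — replace with in-order successor).
After deletion, path to 20: 33 → 6 → 20.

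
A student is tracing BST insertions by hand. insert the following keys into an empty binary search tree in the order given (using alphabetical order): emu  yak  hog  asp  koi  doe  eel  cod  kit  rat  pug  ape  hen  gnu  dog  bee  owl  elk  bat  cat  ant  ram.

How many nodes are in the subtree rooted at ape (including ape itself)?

2

Resulting structure (node: left, right):
  emu: L=asp, R=yak
  yak: L=hog, R=–
  hog: L=hen, R=koi
  asp: L=ape, R=doe
  koi: L=kit, R=rat
  doe: L=cod, R=eel
  eel: L=dog, R=elk
  cod: L=bee, R=–
  kit: L=–, R=–
  rat: L=pug, R=–
  pug: L=owl, R=ram
  ape: L=ant, R=–
  hen: L=gnu, R=–
  gnu: L=–, R=–
  dog: L=–, R=–
  bee: L=bat, R=cat
  owl: L=–, R=–
  elk: L=–, R=–
  bat: L=–, R=–
  cat: L=–, R=–
  ant: L=–, R=–
  ram: L=–, R=–

Subtree rooted at ape contains: ape, ant — 2 nodes.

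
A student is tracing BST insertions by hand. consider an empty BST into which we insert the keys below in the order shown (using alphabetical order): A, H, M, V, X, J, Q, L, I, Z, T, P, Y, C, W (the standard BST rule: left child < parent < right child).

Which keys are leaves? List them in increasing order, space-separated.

A: root
H: right child of A (depth 1)
M: right child of H (depth 2)
V: right child of M (depth 3)
X: right child of V (depth 4)
J: left child of M (depth 3)
Q: left child of V (depth 4)
L: right child of J (depth 4)
I: left child of J (depth 4)
Z: right child of X (depth 5)
T: right child of Q (depth 5)
P: left child of Q (depth 5)
Y: left child of Z (depth 6)
C: left child of H (depth 2)
W: left child of X (depth 5)

C I L P T W Y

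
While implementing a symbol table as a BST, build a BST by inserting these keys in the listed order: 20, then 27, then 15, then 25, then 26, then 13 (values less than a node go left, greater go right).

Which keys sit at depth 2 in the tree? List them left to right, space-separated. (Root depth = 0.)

Insert 20: tree is empty, so 20 becomes the root.
Insert 27: 27 > 20 → go right. Place as right child of 20.
Insert 15: 15 < 20 → go left. Place as left child of 20.
Insert 25: 25 > 20 → go right; 25 < 27 → go left. Place as left child of 27.
Insert 26: 26 > 20 → go right; 26 < 27 → go left; 26 > 25 → go right. Place as right child of 25.
Insert 13: 13 < 20 → go left; 13 < 15 → go left. Place as left child of 15.

13 25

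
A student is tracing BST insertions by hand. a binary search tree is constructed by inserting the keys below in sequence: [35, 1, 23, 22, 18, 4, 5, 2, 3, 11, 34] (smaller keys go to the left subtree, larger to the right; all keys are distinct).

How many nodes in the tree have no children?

3

35: root
1: left child of 35 (depth 1)
23: right child of 1 (depth 2)
22: left child of 23 (depth 3)
18: left child of 22 (depth 4)
4: left child of 18 (depth 5)
5: right child of 4 (depth 6)
2: left child of 4 (depth 6)
3: right child of 2 (depth 7)
11: right child of 5 (depth 7)
34: right child of 23 (depth 3)

Leaves: 3, 11, 34 — 3 in total.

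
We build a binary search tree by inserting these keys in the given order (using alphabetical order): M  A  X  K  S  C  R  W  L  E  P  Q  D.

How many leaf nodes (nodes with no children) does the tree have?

Resulting structure (node: left, right):
  M: L=A, R=X
  A: L=–, R=K
  X: L=S, R=–
  K: L=C, R=L
  S: L=R, R=W
  C: L=–, R=E
  R: L=P, R=–
  W: L=–, R=–
  L: L=–, R=–
  E: L=D, R=–
  P: L=–, R=Q
  Q: L=–, R=–
  D: L=–, R=–

Leaves: D, L, Q, W — 4 in total.

4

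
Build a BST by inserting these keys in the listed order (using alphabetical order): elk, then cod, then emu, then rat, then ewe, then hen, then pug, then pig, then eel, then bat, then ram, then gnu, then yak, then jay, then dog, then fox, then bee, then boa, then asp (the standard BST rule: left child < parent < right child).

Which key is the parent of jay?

Insert elk: tree is empty, so elk becomes the root.
Insert cod: cod < elk → go left. Place as left child of elk.
Insert emu: emu > elk → go right. Place as right child of elk.
Insert rat: rat > elk → go right; rat > emu → go right. Place as right child of emu.
Insert ewe: ewe > elk → go right; ewe > emu → go right; ewe < rat → go left. Place as left child of rat.
Insert hen: hen > elk → go right; hen > emu → go right; hen < rat → go left; hen > ewe → go right. Place as right child of ewe.
Insert pug: pug > elk → go right; pug > emu → go right; pug < rat → go left; pug > ewe → go right; pug > hen → go right. Place as right child of hen.
Insert pig: pig > elk → go right; pig > emu → go right; pig < rat → go left; pig > ewe → go right; pig > hen → go right; pig < pug → go left. Place as left child of pug.
Insert eel: eel < elk → go left; eel > cod → go right. Place as right child of cod.
Insert bat: bat < elk → go left; bat < cod → go left. Place as left child of cod.
Insert ram: ram > elk → go right; ram > emu → go right; ram < rat → go left; ram > ewe → go right; ram > hen → go right; ram > pug → go right. Place as right child of pug.
Insert gnu: gnu > elk → go right; gnu > emu → go right; gnu < rat → go left; gnu > ewe → go right; gnu < hen → go left. Place as left child of hen.
Insert yak: yak > elk → go right; yak > emu → go right; yak > rat → go right. Place as right child of rat.
Insert jay: jay > elk → go right; jay > emu → go right; jay < rat → go left; jay > ewe → go right; jay > hen → go right; jay < pug → go left; jay < pig → go left. Place as left child of pig.
Insert dog: dog < elk → go left; dog > cod → go right; dog < eel → go left. Place as left child of eel.
Insert fox: fox > elk → go right; fox > emu → go right; fox < rat → go left; fox > ewe → go right; fox < hen → go left; fox < gnu → go left. Place as left child of gnu.
Insert bee: bee < elk → go left; bee < cod → go left; bee > bat → go right. Place as right child of bat.
Insert boa: boa < elk → go left; boa < cod → go left; boa > bat → go right; boa > bee → go right. Place as right child of bee.
Insert asp: asp < elk → go left; asp < cod → go left; asp < bat → go left. Place as left child of bat.

pig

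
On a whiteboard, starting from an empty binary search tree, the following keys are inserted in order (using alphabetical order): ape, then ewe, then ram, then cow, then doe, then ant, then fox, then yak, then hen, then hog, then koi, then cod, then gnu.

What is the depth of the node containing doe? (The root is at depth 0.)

Insert ape: tree is empty, so ape becomes the root.
Insert ewe: ewe > ape → go right. Place as right child of ape.
Insert ram: ram > ape → go right; ram > ewe → go right. Place as right child of ewe.
Insert cow: cow > ape → go right; cow < ewe → go left. Place as left child of ewe.
Insert doe: doe > ape → go right; doe < ewe → go left; doe > cow → go right. Place as right child of cow.
Insert ant: ant < ape → go left. Place as left child of ape.
Insert fox: fox > ape → go right; fox > ewe → go right; fox < ram → go left. Place as left child of ram.
Insert yak: yak > ape → go right; yak > ewe → go right; yak > ram → go right. Place as right child of ram.
Insert hen: hen > ape → go right; hen > ewe → go right; hen < ram → go left; hen > fox → go right. Place as right child of fox.
Insert hog: hog > ape → go right; hog > ewe → go right; hog < ram → go left; hog > fox → go right; hog > hen → go right. Place as right child of hen.
Insert koi: koi > ape → go right; koi > ewe → go right; koi < ram → go left; koi > fox → go right; koi > hen → go right; koi > hog → go right. Place as right child of hog.
Insert cod: cod > ape → go right; cod < ewe → go left; cod < cow → go left. Place as left child of cow.
Insert gnu: gnu > ape → go right; gnu > ewe → go right; gnu < ram → go left; gnu > fox → go right; gnu < hen → go left. Place as left child of hen.

Path to doe: ape → ewe → cow → doe, which is 3 edges.

3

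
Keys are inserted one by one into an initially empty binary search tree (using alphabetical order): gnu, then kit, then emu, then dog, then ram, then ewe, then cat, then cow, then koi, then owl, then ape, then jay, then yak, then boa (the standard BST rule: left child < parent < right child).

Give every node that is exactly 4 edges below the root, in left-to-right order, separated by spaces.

ape cow owl

gnu: root
kit: right child of gnu (depth 1)
emu: left child of gnu (depth 1)
dog: left child of emu (depth 2)
ram: right child of kit (depth 2)
ewe: right child of emu (depth 2)
cat: left child of dog (depth 3)
cow: right child of cat (depth 4)
koi: left child of ram (depth 3)
owl: right child of koi (depth 4)
ape: left child of cat (depth 4)
jay: left child of kit (depth 2)
yak: right child of ram (depth 3)
boa: right child of ape (depth 5)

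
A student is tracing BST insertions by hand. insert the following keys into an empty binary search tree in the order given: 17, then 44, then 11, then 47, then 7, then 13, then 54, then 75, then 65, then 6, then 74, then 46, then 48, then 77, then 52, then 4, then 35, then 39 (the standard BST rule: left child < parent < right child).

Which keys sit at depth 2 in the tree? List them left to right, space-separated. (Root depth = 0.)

7 13 35 47

17: root
44: right child of 17 (depth 1)
11: left child of 17 (depth 1)
47: right child of 44 (depth 2)
7: left child of 11 (depth 2)
13: right child of 11 (depth 2)
54: right child of 47 (depth 3)
75: right child of 54 (depth 4)
65: left child of 75 (depth 5)
6: left child of 7 (depth 3)
74: right child of 65 (depth 6)
46: left child of 47 (depth 3)
48: left child of 54 (depth 4)
77: right child of 75 (depth 5)
52: right child of 48 (depth 5)
4: left child of 6 (depth 4)
35: left child of 44 (depth 2)
39: right child of 35 (depth 3)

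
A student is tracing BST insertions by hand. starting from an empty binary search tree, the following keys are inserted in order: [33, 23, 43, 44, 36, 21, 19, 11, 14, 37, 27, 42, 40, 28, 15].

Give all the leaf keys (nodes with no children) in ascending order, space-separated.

33: root
23: left child of 33 (depth 1)
43: right child of 33 (depth 1)
44: right child of 43 (depth 2)
36: left child of 43 (depth 2)
21: left child of 23 (depth 2)
19: left child of 21 (depth 3)
11: left child of 19 (depth 4)
14: right child of 11 (depth 5)
37: right child of 36 (depth 3)
27: right child of 23 (depth 2)
42: right child of 37 (depth 4)
40: left child of 42 (depth 5)
28: right child of 27 (depth 3)
15: right child of 14 (depth 6)

15 28 40 44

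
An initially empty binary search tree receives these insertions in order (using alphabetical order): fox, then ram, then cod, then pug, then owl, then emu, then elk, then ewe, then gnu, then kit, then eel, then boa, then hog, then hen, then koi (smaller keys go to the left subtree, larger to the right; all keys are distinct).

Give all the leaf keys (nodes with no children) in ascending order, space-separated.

Insert fox: tree is empty, so fox becomes the root.
Insert ram: ram > fox → go right. Place as right child of fox.
Insert cod: cod < fox → go left. Place as left child of fox.
Insert pug: pug > fox → go right; pug < ram → go left. Place as left child of ram.
Insert owl: owl > fox → go right; owl < ram → go left; owl < pug → go left. Place as left child of pug.
Insert emu: emu < fox → go left; emu > cod → go right. Place as right child of cod.
Insert elk: elk < fox → go left; elk > cod → go right; elk < emu → go left. Place as left child of emu.
Insert ewe: ewe < fox → go left; ewe > cod → go right; ewe > emu → go right. Place as right child of emu.
Insert gnu: gnu > fox → go right; gnu < ram → go left; gnu < pug → go left; gnu < owl → go left. Place as left child of owl.
Insert kit: kit > fox → go right; kit < ram → go left; kit < pug → go left; kit < owl → go left; kit > gnu → go right. Place as right child of gnu.
Insert eel: eel < fox → go left; eel > cod → go right; eel < emu → go left; eel < elk → go left. Place as left child of elk.
Insert boa: boa < fox → go left; boa < cod → go left. Place as left child of cod.
Insert hog: hog > fox → go right; hog < ram → go left; hog < pug → go left; hog < owl → go left; hog > gnu → go right; hog < kit → go left. Place as left child of kit.
Insert hen: hen > fox → go right; hen < ram → go left; hen < pug → go left; hen < owl → go left; hen > gnu → go right; hen < kit → go left; hen < hog → go left. Place as left child of hog.
Insert koi: koi > fox → go right; koi < ram → go left; koi < pug → go left; koi < owl → go left; koi > gnu → go right; koi > kit → go right. Place as right child of kit.

boa eel ewe hen koi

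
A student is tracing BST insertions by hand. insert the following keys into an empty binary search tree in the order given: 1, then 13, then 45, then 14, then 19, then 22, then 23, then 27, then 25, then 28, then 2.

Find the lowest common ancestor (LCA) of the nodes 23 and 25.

23

Insert 1: tree is empty, so 1 becomes the root.
Insert 13: 13 > 1 → go right. Place as right child of 1.
Insert 45: 45 > 1 → go right; 45 > 13 → go right. Place as right child of 13.
Insert 14: 14 > 1 → go right; 14 > 13 → go right; 14 < 45 → go left. Place as left child of 45.
Insert 19: 19 > 1 → go right; 19 > 13 → go right; 19 < 45 → go left; 19 > 14 → go right. Place as right child of 14.
Insert 22: 22 > 1 → go right; 22 > 13 → go right; 22 < 45 → go left; 22 > 14 → go right; 22 > 19 → go right. Place as right child of 19.
Insert 23: 23 > 1 → go right; 23 > 13 → go right; 23 < 45 → go left; 23 > 14 → go right; 23 > 19 → go right; 23 > 22 → go right. Place as right child of 22.
Insert 27: 27 > 1 → go right; 27 > 13 → go right; 27 < 45 → go left; 27 > 14 → go right; 27 > 19 → go right; 27 > 22 → go right; 27 > 23 → go right. Place as right child of 23.
Insert 25: 25 > 1 → go right; 25 > 13 → go right; 25 < 45 → go left; 25 > 14 → go right; 25 > 19 → go right; 25 > 22 → go right; 25 > 23 → go right; 25 < 27 → go left. Place as left child of 27.
Insert 28: 28 > 1 → go right; 28 > 13 → go right; 28 < 45 → go left; 28 > 14 → go right; 28 > 19 → go right; 28 > 22 → go right; 28 > 23 → go right; 28 > 27 → go right. Place as right child of 27.
Insert 2: 2 > 1 → go right; 2 < 13 → go left. Place as left child of 13.

Path to 23: 1 → 13 → 45 → 14 → 19 → 22 → 23
Path to 25: 1 → 13 → 45 → 14 → 19 → 22 → 23 → 27 → 25
23 lies on both paths and is an ancestor of the other node.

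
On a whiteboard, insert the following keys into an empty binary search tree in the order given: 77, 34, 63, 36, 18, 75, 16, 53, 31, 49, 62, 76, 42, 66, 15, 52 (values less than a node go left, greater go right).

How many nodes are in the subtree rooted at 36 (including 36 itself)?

Insert 77: tree is empty, so 77 becomes the root.
Insert 34: 34 < 77 → go left. Place as left child of 77.
Insert 63: 63 < 77 → go left; 63 > 34 → go right. Place as right child of 34.
Insert 36: 36 < 77 → go left; 36 > 34 → go right; 36 < 63 → go left. Place as left child of 63.
Insert 18: 18 < 77 → go left; 18 < 34 → go left. Place as left child of 34.
Insert 75: 75 < 77 → go left; 75 > 34 → go right; 75 > 63 → go right. Place as right child of 63.
Insert 16: 16 < 77 → go left; 16 < 34 → go left; 16 < 18 → go left. Place as left child of 18.
Insert 53: 53 < 77 → go left; 53 > 34 → go right; 53 < 63 → go left; 53 > 36 → go right. Place as right child of 36.
Insert 31: 31 < 77 → go left; 31 < 34 → go left; 31 > 18 → go right. Place as right child of 18.
Insert 49: 49 < 77 → go left; 49 > 34 → go right; 49 < 63 → go left; 49 > 36 → go right; 49 < 53 → go left. Place as left child of 53.
Insert 62: 62 < 77 → go left; 62 > 34 → go right; 62 < 63 → go left; 62 > 36 → go right; 62 > 53 → go right. Place as right child of 53.
Insert 76: 76 < 77 → go left; 76 > 34 → go right; 76 > 63 → go right; 76 > 75 → go right. Place as right child of 75.
Insert 42: 42 < 77 → go left; 42 > 34 → go right; 42 < 63 → go left; 42 > 36 → go right; 42 < 53 → go left; 42 < 49 → go left. Place as left child of 49.
Insert 66: 66 < 77 → go left; 66 > 34 → go right; 66 > 63 → go right; 66 < 75 → go left. Place as left child of 75.
Insert 15: 15 < 77 → go left; 15 < 34 → go left; 15 < 18 → go left; 15 < 16 → go left. Place as left child of 16.
Insert 52: 52 < 77 → go left; 52 > 34 → go right; 52 < 63 → go left; 52 > 36 → go right; 52 < 53 → go left; 52 > 49 → go right. Place as right child of 49.

Subtree rooted at 36 contains: 36, 53, 49, 42, 52, 62 — 6 nodes.

6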